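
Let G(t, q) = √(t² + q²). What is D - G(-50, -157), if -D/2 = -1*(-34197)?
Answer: -68394 - √27149 ≈ -68559.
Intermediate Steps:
G(t, q) = √(q² + t²)
D = -68394 (D = -(-2)*(-34197) = -2*34197 = -68394)
D - G(-50, -157) = -68394 - √((-157)² + (-50)²) = -68394 - √(24649 + 2500) = -68394 - √27149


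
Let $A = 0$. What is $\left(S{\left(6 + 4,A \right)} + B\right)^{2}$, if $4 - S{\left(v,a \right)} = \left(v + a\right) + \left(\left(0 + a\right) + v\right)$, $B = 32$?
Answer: $256$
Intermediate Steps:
$S{\left(v,a \right)} = 4 - 2 a - 2 v$ ($S{\left(v,a \right)} = 4 - \left(\left(v + a\right) + \left(\left(0 + a\right) + v\right)\right) = 4 - \left(\left(a + v\right) + \left(a + v\right)\right) = 4 - \left(2 a + 2 v\right) = 4 - 2 a - 2 v$)
$\left(S{\left(6 + 4,A \right)} + B\right)^{2} = \left(\left(4 - 0 - 2 \left(6 + 4\right)\right) + 32\right)^{2} = \left(\left(4 + 0 - 20\right) + 32\right)^{2} = \left(-16 + 32\right)^{2} = 16^{2} = 256$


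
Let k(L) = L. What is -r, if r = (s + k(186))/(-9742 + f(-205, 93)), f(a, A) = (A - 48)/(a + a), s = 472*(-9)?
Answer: -333084/798853 ≈ -0.41695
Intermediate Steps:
s = -4248
f(a, A) = (-48 + A)/(2*a) (f(a, A) = (-48 + A)/((2*a)) = (-48 + A)*(1/(2*a)) = (-48 + A)/(2*a))
r = 333084/798853 (r = (-4248 + 186)/(-9742 + (½)*(-48 + 93)/(-205)) = -4062/(-9742 + (½)*(-1/205)*45) = -4062/(-9742 - 9/82) = -4062/(-798853/82) = -4062*(-82/798853) = 333084/798853 ≈ 0.41695)
-r = -1*333084/798853 = -333084/798853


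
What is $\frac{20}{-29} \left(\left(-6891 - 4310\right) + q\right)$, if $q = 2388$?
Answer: $\frac{176260}{29} \approx 6077.9$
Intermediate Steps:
$\frac{20}{-29} \left(\left(-6891 - 4310\right) + q\right) = \frac{20}{-29} \left(\left(-6891 - 4310\right) + 2388\right) = 20 \left(- \frac{1}{29}\right) \left(-11201 + 2388\right) = \left(- \frac{20}{29}\right) \left(-8813\right) = \frac{176260}{29}$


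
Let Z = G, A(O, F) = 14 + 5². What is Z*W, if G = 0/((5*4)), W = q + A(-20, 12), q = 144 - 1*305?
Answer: 0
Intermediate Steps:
A(O, F) = 39 (A(O, F) = 14 + 25 = 39)
q = -161 (q = 144 - 305 = -161)
W = -122 (W = -161 + 39 = -122)
G = 0 (G = 0/20 = 0*(1/20) = 0)
Z = 0
Z*W = 0*(-122) = 0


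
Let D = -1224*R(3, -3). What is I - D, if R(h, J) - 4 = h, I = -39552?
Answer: -30984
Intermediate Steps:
R(h, J) = 4 + h
D = -8568 (D = -1224*(4 + 3) = -1224*7 = -8568)
I - D = -39552 - 1*(-8568) = -39552 + 8568 = -30984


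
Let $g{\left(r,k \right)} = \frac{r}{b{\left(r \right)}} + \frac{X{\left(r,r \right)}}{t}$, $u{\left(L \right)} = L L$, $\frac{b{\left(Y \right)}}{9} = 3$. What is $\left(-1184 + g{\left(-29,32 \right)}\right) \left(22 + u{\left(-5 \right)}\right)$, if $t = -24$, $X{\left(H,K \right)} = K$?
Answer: $- \frac{12018605}{216} \approx -55642.0$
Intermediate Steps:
$b{\left(Y \right)} = 27$ ($b{\left(Y \right)} = 9 \cdot 3 = 27$)
$u{\left(L \right)} = L^{2}$
$g{\left(r,k \right)} = - \frac{r}{216}$ ($g{\left(r,k \right)} = \frac{r}{27} + \frac{r}{-24} = r \frac{1}{27} + r \left(- \frac{1}{24}\right) = \frac{r}{27} - \frac{r}{24} = - \frac{r}{216}$)
$\left(-1184 + g{\left(-29,32 \right)}\right) \left(22 + u{\left(-5 \right)}\right) = \left(-1184 - - \frac{29}{216}\right) \left(22 + \left(-5\right)^{2}\right) = \left(-1184 + \frac{29}{216}\right) \left(22 + 25\right) = \left(- \frac{255715}{216}\right) 47 = - \frac{12018605}{216}$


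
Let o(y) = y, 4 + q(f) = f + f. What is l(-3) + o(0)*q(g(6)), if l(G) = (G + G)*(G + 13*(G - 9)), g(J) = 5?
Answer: 954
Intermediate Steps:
q(f) = -4 + 2*f (q(f) = -4 + (f + f) = -4 + 2*f)
l(G) = 2*G*(-117 + 14*G) (l(G) = (2*G)*(G + 13*(-9 + G)) = (2*G)*(G + (-117 + 13*G)) = (2*G)*(-117 + 14*G) = 2*G*(-117 + 14*G))
l(-3) + o(0)*q(g(6)) = 2*(-3)*(-117 + 14*(-3)) + 0*(-4 + 2*5) = 2*(-3)*(-117 - 42) + 0*(-4 + 10) = 2*(-3)*(-159) + 0*6 = 954 + 0 = 954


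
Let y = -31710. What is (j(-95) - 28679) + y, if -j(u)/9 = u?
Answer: -59534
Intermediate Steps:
j(u) = -9*u
(j(-95) - 28679) + y = (-9*(-95) - 28679) - 31710 = (855 - 28679) - 31710 = -27824 - 31710 = -59534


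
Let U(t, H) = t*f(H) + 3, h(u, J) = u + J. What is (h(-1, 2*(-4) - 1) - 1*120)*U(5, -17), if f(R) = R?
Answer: 10660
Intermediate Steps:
h(u, J) = J + u
U(t, H) = 3 + H*t (U(t, H) = t*H + 3 = H*t + 3 = 3 + H*t)
(h(-1, 2*(-4) - 1) - 1*120)*U(5, -17) = (((2*(-4) - 1) - 1) - 1*120)*(3 - 17*5) = (((-8 - 1) - 1) - 120)*(3 - 85) = ((-9 - 1) - 120)*(-82) = (-10 - 120)*(-82) = -130*(-82) = 10660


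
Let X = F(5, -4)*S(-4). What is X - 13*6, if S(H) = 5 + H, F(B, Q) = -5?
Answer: -83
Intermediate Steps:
X = -5 (X = -5*(5 - 4) = -5*1 = -5)
X - 13*6 = -5 - 13*6 = -5 - 78 = -83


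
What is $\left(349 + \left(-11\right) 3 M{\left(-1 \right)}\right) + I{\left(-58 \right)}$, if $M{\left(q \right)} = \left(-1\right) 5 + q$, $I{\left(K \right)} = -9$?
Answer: $538$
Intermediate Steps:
$M{\left(q \right)} = -5 + q$
$\left(349 + \left(-11\right) 3 M{\left(-1 \right)}\right) + I{\left(-58 \right)} = \left(349 + \left(-11\right) 3 \left(-5 - 1\right)\right) - 9 = \left(349 - -198\right) - 9 = \left(349 + 198\right) - 9 = 547 - 9 = 538$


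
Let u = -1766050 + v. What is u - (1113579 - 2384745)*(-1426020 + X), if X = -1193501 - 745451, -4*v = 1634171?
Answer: -17109760687779/4 ≈ -4.2774e+12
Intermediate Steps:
v = -1634171/4 (v = -¼*1634171 = -1634171/4 ≈ -4.0854e+5)
X = -1938952
u = -8698371/4 (u = -1766050 - 1634171/4 = -8698371/4 ≈ -2.1746e+6)
u - (1113579 - 2384745)*(-1426020 + X) = -8698371/4 - (1113579 - 2384745)*(-1426020 - 1938952) = -8698371/4 - (-1271166)*(-3364972) = -8698371/4 - 1*4277437997352 = -8698371/4 - 4277437997352 = -17109760687779/4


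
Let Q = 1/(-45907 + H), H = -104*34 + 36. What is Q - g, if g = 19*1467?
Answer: -1377121312/49407 ≈ -27873.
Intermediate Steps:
H = -3500 (H = -3536 + 36 = -3500)
g = 27873
Q = -1/49407 (Q = 1/(-45907 - 3500) = 1/(-49407) = -1/49407 ≈ -2.0240e-5)
Q - g = -1/49407 - 1*27873 = -1/49407 - 27873 = -1377121312/49407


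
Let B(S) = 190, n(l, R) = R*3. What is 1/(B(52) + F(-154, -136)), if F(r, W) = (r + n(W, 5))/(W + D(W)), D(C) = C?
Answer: 272/51819 ≈ 0.0052490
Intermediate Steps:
n(l, R) = 3*R
F(r, W) = (15 + r)/(2*W) (F(r, W) = (r + 3*5)/(W + W) = (r + 15)/((2*W)) = (15 + r)*(1/(2*W)) = (15 + r)/(2*W))
1/(B(52) + F(-154, -136)) = 1/(190 + (1/2)*(15 - 154)/(-136)) = 1/(190 + (1/2)*(-1/136)*(-139)) = 1/(190 + 139/272) = 1/(51819/272) = 272/51819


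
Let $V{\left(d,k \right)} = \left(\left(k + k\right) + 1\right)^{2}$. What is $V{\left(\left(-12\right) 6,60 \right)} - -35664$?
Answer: $50305$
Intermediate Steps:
$V{\left(d,k \right)} = \left(1 + 2 k\right)^{2}$ ($V{\left(d,k \right)} = \left(2 k + 1\right)^{2} = \left(1 + 2 k\right)^{2}$)
$V{\left(\left(-12\right) 6,60 \right)} - -35664 = \left(1 + 2 \cdot 60\right)^{2} - -35664 = \left(1 + 120\right)^{2} + 35664 = 121^{2} + 35664 = 14641 + 35664 = 50305$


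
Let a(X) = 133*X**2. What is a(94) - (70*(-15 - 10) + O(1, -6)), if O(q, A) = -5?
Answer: 1176943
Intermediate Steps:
a(94) - (70*(-15 - 10) + O(1, -6)) = 133*94**2 - (70*(-15 - 10) - 5) = 133*8836 - (70*(-25) - 5) = 1175188 - (-1750 - 5) = 1175188 - 1*(-1755) = 1175188 + 1755 = 1176943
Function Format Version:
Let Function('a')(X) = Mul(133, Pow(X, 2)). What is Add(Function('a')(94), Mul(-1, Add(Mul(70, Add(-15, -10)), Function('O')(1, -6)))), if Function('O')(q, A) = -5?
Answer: 1176943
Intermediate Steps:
Add(Function('a')(94), Mul(-1, Add(Mul(70, Add(-15, -10)), Function('O')(1, -6)))) = Add(Mul(133, Pow(94, 2)), Mul(-1, Add(Mul(70, Add(-15, -10)), -5))) = Add(Mul(133, 8836), Mul(-1, Add(Mul(70, -25), -5))) = Add(1175188, Mul(-1, Add(-1750, -5))) = Add(1175188, Mul(-1, -1755)) = Add(1175188, 1755) = 1176943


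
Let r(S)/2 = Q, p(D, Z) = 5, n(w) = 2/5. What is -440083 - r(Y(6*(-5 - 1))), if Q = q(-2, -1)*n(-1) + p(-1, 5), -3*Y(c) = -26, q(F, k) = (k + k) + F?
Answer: -2200449/5 ≈ -4.4009e+5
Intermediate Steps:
q(F, k) = F + 2*k (q(F, k) = 2*k + F = F + 2*k)
n(w) = ⅖ (n(w) = 2*(⅕) = ⅖)
Y(c) = 26/3 (Y(c) = -⅓*(-26) = 26/3)
Q = 17/5 (Q = (-2 + 2*(-1))*(⅖) + 5 = (-2 - 2)*(⅖) + 5 = -4*⅖ + 5 = -8/5 + 5 = 17/5 ≈ 3.4000)
r(S) = 34/5 (r(S) = 2*(17/5) = 34/5)
-440083 - r(Y(6*(-5 - 1))) = -440083 - 1*34/5 = -440083 - 34/5 = -2200449/5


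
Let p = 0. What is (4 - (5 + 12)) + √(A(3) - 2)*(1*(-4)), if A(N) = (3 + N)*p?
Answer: -13 - 4*I*√2 ≈ -13.0 - 5.6569*I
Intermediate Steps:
A(N) = 0 (A(N) = (3 + N)*0 = 0)
(4 - (5 + 12)) + √(A(3) - 2)*(1*(-4)) = (4 - (5 + 12)) + √(0 - 2)*(1*(-4)) = (4 - 1*17) + √(-2)*(-4) = (4 - 17) + (I*√2)*(-4) = -13 - 4*I*√2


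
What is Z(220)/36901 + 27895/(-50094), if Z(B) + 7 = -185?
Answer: -1038971443/1848518694 ≈ -0.56206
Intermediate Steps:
Z(B) = -192 (Z(B) = -7 - 185 = -192)
Z(220)/36901 + 27895/(-50094) = -192/36901 + 27895/(-50094) = -192*1/36901 + 27895*(-1/50094) = -192/36901 - 27895/50094 = -1038971443/1848518694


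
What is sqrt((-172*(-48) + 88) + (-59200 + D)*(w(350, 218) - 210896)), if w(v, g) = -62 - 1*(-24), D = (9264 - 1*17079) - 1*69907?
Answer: 2*sqrt(7220378373) ≈ 1.6995e+5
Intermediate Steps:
D = -77722 (D = (9264 - 17079) - 69907 = -7815 - 69907 = -77722)
w(v, g) = -38 (w(v, g) = -62 + 24 = -38)
sqrt((-172*(-48) + 88) + (-59200 + D)*(w(350, 218) - 210896)) = sqrt((-172*(-48) + 88) + (-59200 - 77722)*(-38 - 210896)) = sqrt((8256 + 88) - 136922*(-210934)) = sqrt(8344 + 28881505148) = sqrt(28881513492) = 2*sqrt(7220378373)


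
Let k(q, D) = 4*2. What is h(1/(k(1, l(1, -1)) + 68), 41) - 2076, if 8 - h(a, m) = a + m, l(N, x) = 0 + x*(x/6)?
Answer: -160285/76 ≈ -2109.0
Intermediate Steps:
l(N, x) = x²/6 (l(N, x) = 0 + x*(x*(⅙)) = 0 + x*(x/6) = 0 + x²/6 = x²/6)
k(q, D) = 8
h(a, m) = 8 - a - m (h(a, m) = 8 - (a + m) = 8 + (-a - m) = 8 - a - m)
h(1/(k(1, l(1, -1)) + 68), 41) - 2076 = (8 - 1/(8 + 68) - 1*41) - 2076 = (8 - 1/76 - 41) - 2076 = -2509/76 - 2076 = -160285/76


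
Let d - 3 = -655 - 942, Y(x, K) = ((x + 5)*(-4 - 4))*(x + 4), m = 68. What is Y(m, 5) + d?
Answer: -43642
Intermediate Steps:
Y(x, K) = (-40 - 8*x)*(4 + x) (Y(x, K) = ((5 + x)*(-8))*(4 + x) = (-40 - 8*x)*(4 + x))
d = -1594 (d = 3 + (-655 - 942) = 3 - 1597 = -1594)
Y(m, 5) + d = (-160 - 72*68 - 8*68²) - 1594 = (-160 - 4896 - 8*4624) - 1594 = (-160 - 4896 - 36992) - 1594 = -42048 - 1594 = -43642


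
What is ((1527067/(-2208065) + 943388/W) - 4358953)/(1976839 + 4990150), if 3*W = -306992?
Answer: -738689786711523141/1180657813333241180 ≈ -0.62566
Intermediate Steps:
W = -306992/3 (W = (⅓)*(-306992) = -306992/3 ≈ -1.0233e+5)
((1527067/(-2208065) + 943388/W) - 4358953)/(1976839 + 4990150) = ((1527067/(-2208065) + 943388/(-306992/3)) - 4358953)/(1976839 + 4990150) = ((1527067*(-1/2208065) + 943388*(-3/306992)) - 4358953)/6966989 = ((-1527067/2208065 - 707541/76748) - 4358953)*(1/6966989) = (-1679495856281/169464572620 - 4358953)*(1/6966989) = -738689786711523141/169464572620*1/6966989 = -738689786711523141/1180657813333241180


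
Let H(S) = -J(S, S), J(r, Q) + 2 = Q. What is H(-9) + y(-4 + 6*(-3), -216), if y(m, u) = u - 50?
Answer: -255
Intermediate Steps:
J(r, Q) = -2 + Q
y(m, u) = -50 + u
H(S) = 2 - S (H(S) = -(-2 + S) = 2 - S)
H(-9) + y(-4 + 6*(-3), -216) = (2 - 1*(-9)) + (-50 - 216) = (2 + 9) - 266 = 11 - 266 = -255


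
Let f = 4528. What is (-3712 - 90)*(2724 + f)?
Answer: -27572104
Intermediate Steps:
(-3712 - 90)*(2724 + f) = (-3712 - 90)*(2724 + 4528) = -3802*7252 = -27572104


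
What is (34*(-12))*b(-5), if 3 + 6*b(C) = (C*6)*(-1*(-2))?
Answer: 4284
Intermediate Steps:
b(C) = -½ + 2*C (b(C) = -½ + ((C*6)*(-1*(-2)))/6 = -½ + ((6*C)*2)/6 = -½ + (12*C)/6 = -½ + 2*C)
(34*(-12))*b(-5) = (34*(-12))*(-½ + 2*(-5)) = -408*(-½ - 10) = -408*(-21/2) = 4284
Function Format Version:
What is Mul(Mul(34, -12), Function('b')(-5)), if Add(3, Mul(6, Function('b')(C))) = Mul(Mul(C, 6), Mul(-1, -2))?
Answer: 4284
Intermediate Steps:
Function('b')(C) = Add(Rational(-1, 2), Mul(2, C)) (Function('b')(C) = Add(Rational(-1, 2), Mul(Rational(1, 6), Mul(Mul(C, 6), Mul(-1, -2)))) = Add(Rational(-1, 2), Mul(Rational(1, 6), Mul(Mul(6, C), 2))) = Add(Rational(-1, 2), Mul(Rational(1, 6), Mul(12, C))) = Add(Rational(-1, 2), Mul(2, C)))
Mul(Mul(34, -12), Function('b')(-5)) = Mul(Mul(34, -12), Add(Rational(-1, 2), Mul(2, -5))) = Mul(-408, Add(Rational(-1, 2), -10)) = Mul(-408, Rational(-21, 2)) = 4284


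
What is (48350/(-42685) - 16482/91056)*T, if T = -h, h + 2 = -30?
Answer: -680812236/16194689 ≈ -42.039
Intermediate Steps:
h = -32 (h = -2 - 30 = -32)
T = 32 (T = -1*(-32) = 32)
(48350/(-42685) - 16482/91056)*T = (48350/(-42685) - 16482/91056)*32 = (48350*(-1/42685) - 16482*1/91056)*32 = (-9670/8537 - 2747/15176)*32 = -170203059/129557512*32 = -680812236/16194689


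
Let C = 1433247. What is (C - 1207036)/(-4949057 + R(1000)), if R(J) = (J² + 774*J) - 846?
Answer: -226211/3175903 ≈ -0.071227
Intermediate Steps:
R(J) = -846 + J² + 774*J
(C - 1207036)/(-4949057 + R(1000)) = (1433247 - 1207036)/(-4949057 + (-846 + 1000² + 774*1000)) = 226211/(-4949057 + (-846 + 1000000 + 774000)) = 226211/(-4949057 + 1773154) = 226211/(-3175903) = 226211*(-1/3175903) = -226211/3175903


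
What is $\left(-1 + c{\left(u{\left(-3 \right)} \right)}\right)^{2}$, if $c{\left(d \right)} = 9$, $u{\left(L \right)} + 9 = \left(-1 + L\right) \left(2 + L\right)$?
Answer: $64$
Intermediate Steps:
$u{\left(L \right)} = -9 + \left(-1 + L\right) \left(2 + L\right)$
$\left(-1 + c{\left(u{\left(-3 \right)} \right)}\right)^{2} = \left(-1 + 9\right)^{2} = 8^{2} = 64$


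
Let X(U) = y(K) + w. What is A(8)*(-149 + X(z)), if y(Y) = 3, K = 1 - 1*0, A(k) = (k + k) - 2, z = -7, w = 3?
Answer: -2002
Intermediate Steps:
A(k) = -2 + 2*k (A(k) = 2*k - 2 = -2 + 2*k)
K = 1 (K = 1 + 0 = 1)
X(U) = 6 (X(U) = 3 + 3 = 6)
A(8)*(-149 + X(z)) = (-2 + 2*8)*(-149 + 6) = (-2 + 16)*(-143) = 14*(-143) = -2002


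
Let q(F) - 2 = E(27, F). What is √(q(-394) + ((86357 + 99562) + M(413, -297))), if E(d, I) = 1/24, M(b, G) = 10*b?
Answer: 5*√1094694/12 ≈ 435.95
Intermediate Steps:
E(d, I) = 1/24
q(F) = 49/24 (q(F) = 2 + 1/24 = 49/24)
√(q(-394) + ((86357 + 99562) + M(413, -297))) = √(49/24 + ((86357 + 99562) + 10*413)) = √(49/24 + (185919 + 4130)) = √(49/24 + 190049) = √(4561225/24) = 5*√1094694/12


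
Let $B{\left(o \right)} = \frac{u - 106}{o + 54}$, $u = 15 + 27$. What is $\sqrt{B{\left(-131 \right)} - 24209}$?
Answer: $\frac{i \sqrt{143530233}}{77} \approx 155.59 i$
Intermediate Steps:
$u = 42$
$B{\left(o \right)} = - \frac{64}{54 + o}$ ($B{\left(o \right)} = \frac{42 - 106}{o + 54} = - \frac{64}{54 + o}$)
$\sqrt{B{\left(-131 \right)} - 24209} = \sqrt{- \frac{64}{54 - 131} - 24209} = \sqrt{- \frac{64}{-77} - 24209} = \sqrt{\left(-64\right) \left(- \frac{1}{77}\right) - 24209} = \sqrt{\frac{64}{77} - 24209} = \sqrt{- \frac{1864029}{77}} = \frac{i \sqrt{143530233}}{77}$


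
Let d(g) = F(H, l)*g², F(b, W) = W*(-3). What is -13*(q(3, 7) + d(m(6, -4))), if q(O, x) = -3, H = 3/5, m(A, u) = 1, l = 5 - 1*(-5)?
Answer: 429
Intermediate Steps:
l = 10 (l = 5 + 5 = 10)
H = ⅗ (H = 3*(⅕) = ⅗ ≈ 0.60000)
F(b, W) = -3*W
d(g) = -30*g² (d(g) = (-3*10)*g² = -30*g²)
-13*(q(3, 7) + d(m(6, -4))) = -13*(-3 - 30*1²) = -13*(-3 - 30*1) = -13*(-3 - 30) = -13*(-33) = 429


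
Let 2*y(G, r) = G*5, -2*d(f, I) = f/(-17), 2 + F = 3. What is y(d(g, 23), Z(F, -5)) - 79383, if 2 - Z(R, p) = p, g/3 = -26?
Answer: -2699217/34 ≈ -79389.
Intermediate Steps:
F = 1 (F = -2 + 3 = 1)
g = -78 (g = 3*(-26) = -78)
d(f, I) = f/34 (d(f, I) = -f/(2*(-17)) = -f*(-1)/(2*17) = -(-1)*f/34 = f/34)
Z(R, p) = 2 - p
y(G, r) = 5*G/2 (y(G, r) = (G*5)/2 = (5*G)/2 = 5*G/2)
y(d(g, 23), Z(F, -5)) - 79383 = 5*((1/34)*(-78))/2 - 79383 = (5/2)*(-39/17) - 79383 = -195/34 - 79383 = -2699217/34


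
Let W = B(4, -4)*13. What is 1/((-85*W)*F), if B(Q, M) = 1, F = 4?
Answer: -1/4420 ≈ -0.00022624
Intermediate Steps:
W = 13 (W = 1*13 = 13)
1/((-85*W)*F) = 1/(-85*13*4) = 1/(-1105*4) = 1/(-4420) = -1/4420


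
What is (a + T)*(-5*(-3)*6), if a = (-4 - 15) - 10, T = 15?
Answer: -1260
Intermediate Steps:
a = -29 (a = -19 - 10 = -29)
(a + T)*(-5*(-3)*6) = (-29 + 15)*(-5*(-3)*6) = -210*6 = -14*90 = -1260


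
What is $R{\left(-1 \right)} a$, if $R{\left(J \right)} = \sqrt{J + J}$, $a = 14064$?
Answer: $14064 i \sqrt{2} \approx 19890.0 i$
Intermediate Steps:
$R{\left(J \right)} = \sqrt{2} \sqrt{J}$ ($R{\left(J \right)} = \sqrt{2 J} = \sqrt{2} \sqrt{J}$)
$R{\left(-1 \right)} a = \sqrt{2} \sqrt{-1} \cdot 14064 = \sqrt{2} i 14064 = i \sqrt{2} \cdot 14064 = 14064 i \sqrt{2}$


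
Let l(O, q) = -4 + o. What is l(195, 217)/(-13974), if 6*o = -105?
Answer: 43/27948 ≈ 0.0015386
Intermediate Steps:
o = -35/2 (o = (⅙)*(-105) = -35/2 ≈ -17.500)
l(O, q) = -43/2 (l(O, q) = -4 - 35/2 = -43/2)
l(195, 217)/(-13974) = -43/2/(-13974) = -43/2*(-1/13974) = 43/27948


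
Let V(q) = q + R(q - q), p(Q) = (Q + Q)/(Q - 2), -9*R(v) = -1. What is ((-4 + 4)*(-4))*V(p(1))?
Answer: 0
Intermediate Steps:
R(v) = 1/9 (R(v) = -1/9*(-1) = 1/9)
p(Q) = 2*Q/(-2 + Q) (p(Q) = (2*Q)/(-2 + Q) = 2*Q/(-2 + Q))
V(q) = 1/9 + q (V(q) = q + 1/9 = 1/9 + q)
((-4 + 4)*(-4))*V(p(1)) = ((-4 + 4)*(-4))*(1/9 + 2*1/(-2 + 1)) = (0*(-4))*(1/9 + 2*1/(-1)) = 0*(1/9 + 2*1*(-1)) = 0*(1/9 - 2) = 0*(-17/9) = 0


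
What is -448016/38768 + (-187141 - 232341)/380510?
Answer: -5835532698/460987865 ≈ -12.659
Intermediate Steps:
-448016/38768 + (-187141 - 232341)/380510 = -448016*1/38768 - 419482*1/380510 = -28001/2423 - 209741/190255 = -5835532698/460987865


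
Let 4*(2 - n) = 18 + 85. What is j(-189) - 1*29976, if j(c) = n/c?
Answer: -22661761/756 ≈ -29976.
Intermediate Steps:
n = -95/4 (n = 2 - (18 + 85)/4 = 2 - ¼*103 = 2 - 103/4 = -95/4 ≈ -23.750)
j(c) = -95/(4*c)
j(-189) - 1*29976 = -95/4/(-189) - 1*29976 = -95/4*(-1/189) - 29976 = 95/756 - 29976 = -22661761/756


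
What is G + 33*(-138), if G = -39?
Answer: -4593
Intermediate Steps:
G + 33*(-138) = -39 + 33*(-138) = -39 - 4554 = -4593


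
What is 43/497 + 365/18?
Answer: 182179/8946 ≈ 20.364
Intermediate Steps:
43/497 + 365/18 = 182179/8946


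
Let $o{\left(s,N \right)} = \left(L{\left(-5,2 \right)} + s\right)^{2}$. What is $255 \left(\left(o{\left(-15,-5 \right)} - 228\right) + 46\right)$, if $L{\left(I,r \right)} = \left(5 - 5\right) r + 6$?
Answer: $-25755$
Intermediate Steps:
$L{\left(I,r \right)} = 6$ ($L{\left(I,r \right)} = 0 r + 6 = 0 + 6 = 6$)
$o{\left(s,N \right)} = \left(6 + s\right)^{2}$
$255 \left(\left(o{\left(-15,-5 \right)} - 228\right) + 46\right) = 255 \left(\left(\left(6 - 15\right)^{2} - 228\right) + 46\right) = 255 \left(\left(\left(-9\right)^{2} - 228\right) + 46\right) = 255 \left(\left(81 - 228\right) + 46\right) = 255 \left(-147 + 46\right) = 255 \left(-101\right) = -25755$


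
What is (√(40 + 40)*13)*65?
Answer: 3380*√5 ≈ 7557.9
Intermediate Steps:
(√(40 + 40)*13)*65 = (√80*13)*65 = ((4*√5)*13)*65 = (52*√5)*65 = 3380*√5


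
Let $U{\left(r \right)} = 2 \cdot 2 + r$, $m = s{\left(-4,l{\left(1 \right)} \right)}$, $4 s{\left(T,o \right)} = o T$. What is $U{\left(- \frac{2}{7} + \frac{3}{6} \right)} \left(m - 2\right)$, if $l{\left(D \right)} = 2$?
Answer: $- \frac{118}{7} \approx -16.857$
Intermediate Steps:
$s{\left(T,o \right)} = \frac{T o}{4}$ ($s{\left(T,o \right)} = \frac{o T}{4} = \frac{T o}{4}$)
$m = -2$ ($m = \frac{1}{4} \left(-4\right) 2 = -2$)
$U{\left(r \right)} = 4 + r$
$U{\left(- \frac{2}{7} + \frac{3}{6} \right)} \left(m - 2\right) = \left(4 + \left(- \frac{2}{7} + \frac{3}{6}\right)\right) \left(-2 - 2\right) = \left(4 + \left(\left(-2\right) \frac{1}{7} + 3 \cdot \frac{1}{6}\right)\right) \left(-4\right) = \left(4 + \left(- \frac{2}{7} + \frac{1}{2}\right)\right) \left(-4\right) = \left(4 + \frac{3}{14}\right) \left(-4\right) = \frac{59}{14} \left(-4\right) = - \frac{118}{7}$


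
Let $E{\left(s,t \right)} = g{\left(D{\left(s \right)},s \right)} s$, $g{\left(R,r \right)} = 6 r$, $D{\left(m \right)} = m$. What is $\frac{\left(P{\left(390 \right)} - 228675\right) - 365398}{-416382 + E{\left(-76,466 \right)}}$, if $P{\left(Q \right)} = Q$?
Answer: $\frac{593683}{381726} \approx 1.5553$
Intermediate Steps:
$E{\left(s,t \right)} = 6 s^{2}$ ($E{\left(s,t \right)} = 6 s s = 6 s^{2}$)
$\frac{\left(P{\left(390 \right)} - 228675\right) - 365398}{-416382 + E{\left(-76,466 \right)}} = \frac{\left(390 - 228675\right) - 365398}{-416382 + 6 \left(-76\right)^{2}} = \frac{\left(390 - 228675\right) - 365398}{-416382 + 6 \cdot 5776} = \frac{-228285 - 365398}{-416382 + 34656} = - \frac{593683}{-381726} = \left(-593683\right) \left(- \frac{1}{381726}\right) = \frac{593683}{381726}$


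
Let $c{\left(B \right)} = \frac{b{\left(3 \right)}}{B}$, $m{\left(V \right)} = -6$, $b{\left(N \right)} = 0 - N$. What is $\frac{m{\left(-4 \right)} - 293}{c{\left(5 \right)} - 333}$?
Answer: $\frac{1495}{1668} \approx 0.89628$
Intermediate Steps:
$b{\left(N \right)} = - N$
$c{\left(B \right)} = - \frac{3}{B}$ ($c{\left(B \right)} = \frac{\left(-1\right) 3}{B} = - \frac{3}{B}$)
$\frac{m{\left(-4 \right)} - 293}{c{\left(5 \right)} - 333} = \frac{-6 - 293}{- \frac{3}{5} - 333} = - \frac{299}{\left(-3\right) \frac{1}{5} - 333} = - \frac{299}{- \frac{3}{5} - 333} = - \frac{299}{- \frac{1668}{5}} = \left(-299\right) \left(- \frac{5}{1668}\right) = \frac{1495}{1668}$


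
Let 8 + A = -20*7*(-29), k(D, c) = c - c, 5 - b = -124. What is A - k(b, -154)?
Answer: 4052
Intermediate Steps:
b = 129 (b = 5 - 1*(-124) = 5 + 124 = 129)
k(D, c) = 0
A = 4052 (A = -8 - 20*7*(-29) = -8 - 140*(-29) = -8 + 4060 = 4052)
A - k(b, -154) = 4052 - 1*0 = 4052 + 0 = 4052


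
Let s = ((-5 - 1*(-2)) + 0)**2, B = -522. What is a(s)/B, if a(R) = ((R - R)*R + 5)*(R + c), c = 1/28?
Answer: -1265/14616 ≈ -0.086549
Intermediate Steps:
c = 1/28 ≈ 0.035714
s = 9 (s = ((-5 + 2) + 0)**2 = (-3 + 0)**2 = (-3)**2 = 9)
a(R) = 5/28 + 5*R (a(R) = ((R - R)*R + 5)*(R + 1/28) = (0*R + 5)*(1/28 + R) = (0 + 5)*(1/28 + R) = 5*(1/28 + R) = 5/28 + 5*R)
a(s)/B = (5/28 + 5*9)/(-522) = (5/28 + 45)*(-1/522) = (1265/28)*(-1/522) = -1265/14616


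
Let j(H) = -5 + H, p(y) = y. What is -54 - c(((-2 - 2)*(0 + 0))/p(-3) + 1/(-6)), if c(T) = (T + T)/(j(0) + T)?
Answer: -1676/31 ≈ -54.065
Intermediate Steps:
c(T) = 2*T/(-5 + T) (c(T) = (T + T)/((-5 + 0) + T) = (2*T)/(-5 + T) = 2*T/(-5 + T))
-54 - c(((-2 - 2)*(0 + 0))/p(-3) + 1/(-6)) = -54 - 2*(((-2 - 2)*(0 + 0))/(-3) + 1/(-6))/(-5 + (((-2 - 2)*(0 + 0))/(-3) + 1/(-6))) = -54 - 2*(-4*0*(-1/3) + 1*(-1/6))/(-5 + (-4*0*(-1/3) + 1*(-1/6))) = -54 - 2*(0*(-1/3) - 1/6)/(-5 + (0*(-1/3) - 1/6)) = -54 - 2*(0 - 1/6)/(-5 + (0 - 1/6)) = -54 - 2*(-1)/(6*(-5 - 1/6)) = -54 - 2*(-1)/(6*(-31/6)) = -54 - 2*(-1)*(-6)/(6*31) = -54 - 1*2/31 = -54 - 2/31 = -1676/31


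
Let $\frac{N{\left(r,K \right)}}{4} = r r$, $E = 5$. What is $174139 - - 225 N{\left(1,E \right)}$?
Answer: $175039$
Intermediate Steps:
$N{\left(r,K \right)} = 4 r^{2}$ ($N{\left(r,K \right)} = 4 r r = 4 r^{2}$)
$174139 - - 225 N{\left(1,E \right)} = 174139 - - 225 \cdot 4 \cdot 1^{2} = 174139 - - 225 \cdot 4 \cdot 1 = 174139 - \left(-225\right) 4 = 174139 - -900 = 174139 + 900 = 175039$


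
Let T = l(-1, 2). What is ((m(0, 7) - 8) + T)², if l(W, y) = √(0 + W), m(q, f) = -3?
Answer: (11 - I)² ≈ 120.0 - 22.0*I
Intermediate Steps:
l(W, y) = √W
T = I (T = √(-1) = I ≈ 1.0*I)
((m(0, 7) - 8) + T)² = ((-3 - 8) + I)² = (-11 + I)²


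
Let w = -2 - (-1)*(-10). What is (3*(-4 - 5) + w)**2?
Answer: 1521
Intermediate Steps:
w = -12 (w = -2 - 1*10 = -2 - 10 = -12)
(3*(-4 - 5) + w)**2 = (3*(-4 - 5) - 12)**2 = (3*(-9) - 12)**2 = (-27 - 12)**2 = (-39)**2 = 1521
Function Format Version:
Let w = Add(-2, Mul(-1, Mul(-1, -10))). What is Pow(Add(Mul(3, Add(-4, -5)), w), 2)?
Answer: 1521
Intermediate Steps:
w = -12 (w = Add(-2, Mul(-1, 10)) = Add(-2, -10) = -12)
Pow(Add(Mul(3, Add(-4, -5)), w), 2) = Pow(Add(Mul(3, Add(-4, -5)), -12), 2) = Pow(Add(Mul(3, -9), -12), 2) = Pow(Add(-27, -12), 2) = Pow(-39, 2) = 1521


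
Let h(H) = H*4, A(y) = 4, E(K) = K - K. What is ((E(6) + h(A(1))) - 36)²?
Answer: 400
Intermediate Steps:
E(K) = 0
h(H) = 4*H
((E(6) + h(A(1))) - 36)² = ((0 + 4*4) - 36)² = ((0 + 16) - 36)² = (16 - 36)² = (-20)² = 400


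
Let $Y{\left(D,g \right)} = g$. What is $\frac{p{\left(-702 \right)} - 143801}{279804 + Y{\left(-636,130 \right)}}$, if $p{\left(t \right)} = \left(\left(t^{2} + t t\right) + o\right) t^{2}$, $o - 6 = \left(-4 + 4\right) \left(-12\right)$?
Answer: $\frac{485714377855}{279934} \approx 1.7351 \cdot 10^{6}$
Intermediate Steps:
$o = 6$ ($o = 6 + \left(-4 + 4\right) \left(-12\right) = 6 + 0 \left(-12\right) = 6 + 0 = 6$)
$p{\left(t \right)} = t^{2} \left(6 + 2 t^{2}\right)$ ($p{\left(t \right)} = \left(\left(t^{2} + t t\right) + 6\right) t^{2} = \left(\left(t^{2} + t^{2}\right) + 6\right) t^{2} = \left(2 t^{2} + 6\right) t^{2} = \left(6 + 2 t^{2}\right) t^{2} = t^{2} \left(6 + 2 t^{2}\right)$)
$\frac{p{\left(-702 \right)} - 143801}{279804 + Y{\left(-636,130 \right)}} = \frac{2 \left(-702\right)^{2} \left(3 + \left(-702\right)^{2}\right) - 143801}{279804 + 130} = \frac{2 \cdot 492804 \left(3 + 492804\right) - 143801}{279934} = \left(2 \cdot 492804 \cdot 492807 - 143801\right) \frac{1}{279934} = \left(485714521656 - 143801\right) \frac{1}{279934} = 485714377855 \cdot \frac{1}{279934} = \frac{485714377855}{279934}$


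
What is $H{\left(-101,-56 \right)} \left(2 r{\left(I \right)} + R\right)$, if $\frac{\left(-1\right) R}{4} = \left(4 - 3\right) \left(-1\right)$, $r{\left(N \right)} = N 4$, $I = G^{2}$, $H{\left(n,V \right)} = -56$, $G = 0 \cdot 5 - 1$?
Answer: $-672$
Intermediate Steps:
$G = -1$ ($G = 0 - 1 = -1$)
$I = 1$ ($I = \left(-1\right)^{2} = 1$)
$r{\left(N \right)} = 4 N$
$R = 4$ ($R = - 4 \left(4 - 3\right) \left(-1\right) = - 4 \cdot 1 \left(-1\right) = \left(-4\right) \left(-1\right) = 4$)
$H{\left(-101,-56 \right)} \left(2 r{\left(I \right)} + R\right) = - 56 \left(2 \cdot 4 \cdot 1 + 4\right) = - 56 \left(2 \cdot 4 + 4\right) = - 56 \left(8 + 4\right) = \left(-56\right) 12 = -672$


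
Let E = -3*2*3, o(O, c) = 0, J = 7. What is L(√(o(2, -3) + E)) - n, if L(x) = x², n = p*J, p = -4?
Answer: 10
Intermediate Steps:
E = -18 (E = -6*3 = -18)
n = -28 (n = -4*7 = -28)
L(√(o(2, -3) + E)) - n = (√(0 - 18))² - 1*(-28) = (√(-18))² + 28 = (3*I*√2)² + 28 = -18 + 28 = 10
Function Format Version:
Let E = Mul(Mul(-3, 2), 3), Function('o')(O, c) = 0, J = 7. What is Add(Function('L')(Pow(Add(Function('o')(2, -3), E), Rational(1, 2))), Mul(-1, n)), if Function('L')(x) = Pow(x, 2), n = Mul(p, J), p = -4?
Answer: 10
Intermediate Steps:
E = -18 (E = Mul(-6, 3) = -18)
n = -28 (n = Mul(-4, 7) = -28)
Add(Function('L')(Pow(Add(Function('o')(2, -3), E), Rational(1, 2))), Mul(-1, n)) = Add(Pow(Pow(Add(0, -18), Rational(1, 2)), 2), Mul(-1, -28)) = Add(Pow(Pow(-18, Rational(1, 2)), 2), 28) = Add(Pow(Mul(3, I, Pow(2, Rational(1, 2))), 2), 28) = Add(-18, 28) = 10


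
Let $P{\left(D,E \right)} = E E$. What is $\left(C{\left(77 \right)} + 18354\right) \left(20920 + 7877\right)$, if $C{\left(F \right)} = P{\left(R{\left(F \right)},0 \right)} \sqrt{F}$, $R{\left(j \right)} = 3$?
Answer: $528540138$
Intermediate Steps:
$P{\left(D,E \right)} = E^{2}$
$C{\left(F \right)} = 0$ ($C{\left(F \right)} = 0^{2} \sqrt{F} = 0 \sqrt{F} = 0$)
$\left(C{\left(77 \right)} + 18354\right) \left(20920 + 7877\right) = \left(0 + 18354\right) \left(20920 + 7877\right) = 18354 \cdot 28797 = 528540138$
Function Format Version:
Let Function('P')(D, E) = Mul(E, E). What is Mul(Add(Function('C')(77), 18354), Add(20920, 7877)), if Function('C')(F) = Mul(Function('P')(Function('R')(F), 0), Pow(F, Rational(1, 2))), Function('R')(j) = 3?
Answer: 528540138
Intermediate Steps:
Function('P')(D, E) = Pow(E, 2)
Function('C')(F) = 0 (Function('C')(F) = Mul(Pow(0, 2), Pow(F, Rational(1, 2))) = Mul(0, Pow(F, Rational(1, 2))) = 0)
Mul(Add(Function('C')(77), 18354), Add(20920, 7877)) = Mul(Add(0, 18354), Add(20920, 7877)) = Mul(18354, 28797) = 528540138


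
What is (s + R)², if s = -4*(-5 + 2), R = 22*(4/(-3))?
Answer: 2704/9 ≈ 300.44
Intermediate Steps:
R = -88/3 (R = 22*(4*(-⅓)) = 22*(-4/3) = -88/3 ≈ -29.333)
s = 12 (s = -4*(-3) = 12)
(s + R)² = (12 - 88/3)² = (-52/3)² = 2704/9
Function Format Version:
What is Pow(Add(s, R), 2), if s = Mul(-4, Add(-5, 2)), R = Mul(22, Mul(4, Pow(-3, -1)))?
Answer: Rational(2704, 9) ≈ 300.44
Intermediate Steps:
R = Rational(-88, 3) (R = Mul(22, Mul(4, Rational(-1, 3))) = Mul(22, Rational(-4, 3)) = Rational(-88, 3) ≈ -29.333)
s = 12 (s = Mul(-4, -3) = 12)
Pow(Add(s, R), 2) = Pow(Add(12, Rational(-88, 3)), 2) = Pow(Rational(-52, 3), 2) = Rational(2704, 9)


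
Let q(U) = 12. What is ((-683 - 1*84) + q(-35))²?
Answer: 570025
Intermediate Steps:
((-683 - 1*84) + q(-35))² = ((-683 - 1*84) + 12)² = ((-683 - 84) + 12)² = (-767 + 12)² = (-755)² = 570025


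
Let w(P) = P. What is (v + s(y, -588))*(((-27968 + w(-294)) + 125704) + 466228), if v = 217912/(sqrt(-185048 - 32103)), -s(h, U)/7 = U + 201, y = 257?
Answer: 1526982030 - 122830457040*I*sqrt(217151)/217151 ≈ 1.527e+9 - 2.6359e+8*I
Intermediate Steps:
s(h, U) = -1407 - 7*U (s(h, U) = -7*(U + 201) = -7*(201 + U) = -1407 - 7*U)
v = -217912*I*sqrt(217151)/217151 (v = 217912/(sqrt(-217151)) = 217912/((I*sqrt(217151))) = 217912*(-I*sqrt(217151)/217151) = -217912*I*sqrt(217151)/217151 ≈ -467.63*I)
(v + s(y, -588))*(((-27968 + w(-294)) + 125704) + 466228) = (-217912*I*sqrt(217151)/217151 + (-1407 - 7*(-588)))*(((-27968 - 294) + 125704) + 466228) = (-217912*I*sqrt(217151)/217151 + (-1407 + 4116))*((-28262 + 125704) + 466228) = (-217912*I*sqrt(217151)/217151 + 2709)*(97442 + 466228) = (2709 - 217912*I*sqrt(217151)/217151)*563670 = 1526982030 - 122830457040*I*sqrt(217151)/217151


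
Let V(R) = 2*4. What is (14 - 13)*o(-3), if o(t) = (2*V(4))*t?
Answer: -48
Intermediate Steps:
V(R) = 8
o(t) = 16*t (o(t) = (2*8)*t = 16*t)
(14 - 13)*o(-3) = (14 - 13)*(16*(-3)) = 1*(-48) = -48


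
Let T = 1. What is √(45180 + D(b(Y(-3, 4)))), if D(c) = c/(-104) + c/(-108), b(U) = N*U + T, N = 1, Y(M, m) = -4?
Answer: √1099501858/156 ≈ 212.56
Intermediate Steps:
b(U) = 1 + U (b(U) = 1*U + 1 = U + 1 = 1 + U)
D(c) = -53*c/2808 (D(c) = c*(-1/104) + c*(-1/108) = -c/104 - c/108 = -53*c/2808)
√(45180 + D(b(Y(-3, 4)))) = √(45180 - 53*(1 - 4)/2808) = √(45180 - 53/2808*(-3)) = √(45180 + 53/936) = √(42288533/936) = √1099501858/156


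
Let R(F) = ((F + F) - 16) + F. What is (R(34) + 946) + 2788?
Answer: 3820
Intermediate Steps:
R(F) = -16 + 3*F (R(F) = (2*F - 16) + F = (-16 + 2*F) + F = -16 + 3*F)
(R(34) + 946) + 2788 = ((-16 + 3*34) + 946) + 2788 = ((-16 + 102) + 946) + 2788 = (86 + 946) + 2788 = 1032 + 2788 = 3820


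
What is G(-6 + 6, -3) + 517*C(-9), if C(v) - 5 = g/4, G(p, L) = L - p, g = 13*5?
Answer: 43933/4 ≈ 10983.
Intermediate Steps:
g = 65
C(v) = 85/4 (C(v) = 5 + 65/4 = 85/4)
G(-6 + 6, -3) + 517*C(-9) = (-3 - (-6 + 6)) + 517*(85/4) = (-3 - 1*0) + 43945/4 = (-3 + 0) + 43945/4 = -3 + 43945/4 = 43933/4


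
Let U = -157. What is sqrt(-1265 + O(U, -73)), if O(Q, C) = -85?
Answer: 15*I*sqrt(6) ≈ 36.742*I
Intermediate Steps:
sqrt(-1265 + O(U, -73)) = sqrt(-1265 - 85) = sqrt(-1350) = 15*I*sqrt(6)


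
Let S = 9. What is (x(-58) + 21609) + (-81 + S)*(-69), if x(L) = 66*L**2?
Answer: 248601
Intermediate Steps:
(x(-58) + 21609) + (-81 + S)*(-69) = (66*(-58)**2 + 21609) + (-81 + 9)*(-69) = (66*3364 + 21609) - 72*(-69) = (222024 + 21609) + 4968 = 243633 + 4968 = 248601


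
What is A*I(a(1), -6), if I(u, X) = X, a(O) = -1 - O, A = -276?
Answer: 1656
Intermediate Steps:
A*I(a(1), -6) = -276*(-6) = 1656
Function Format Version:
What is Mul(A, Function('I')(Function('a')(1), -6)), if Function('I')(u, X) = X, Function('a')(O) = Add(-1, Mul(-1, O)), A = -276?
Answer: 1656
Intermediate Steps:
Mul(A, Function('I')(Function('a')(1), -6)) = Mul(-276, -6) = 1656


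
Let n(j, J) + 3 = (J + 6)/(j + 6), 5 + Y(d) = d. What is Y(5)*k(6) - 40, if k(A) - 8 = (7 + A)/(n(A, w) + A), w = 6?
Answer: -40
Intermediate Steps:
Y(d) = -5 + d
n(j, J) = -3 + (6 + J)/(6 + j) (n(j, J) = -3 + (J + 6)/(j + 6) = -3 + (6 + J)/(6 + j))
k(A) = 8 + (7 + A)/(A + (-6 - 3*A)/(6 + A)) (k(A) = 8 + (7 + A)/((-12 + 6 - 3*A)/(6 + A) + A) = 8 + (7 + A)/((-6 - 3*A)/(6 + A) + A) = 8 + (7 + A)/(A + (-6 - 3*A)/(6 + A)))
Y(5)*k(6) - 40 = (-5 + 5)*((-6 + 9*6² + 37*6)/(-6 + 6² + 3*6)) - 40 = 0*((-6 + 9*36 + 222)/(-6 + 36 + 18)) - 40 = 0*((-6 + 324 + 222)/48) - 40 = 0*((1/48)*540) - 40 = 0*(45/4) - 40 = 0 - 40 = -40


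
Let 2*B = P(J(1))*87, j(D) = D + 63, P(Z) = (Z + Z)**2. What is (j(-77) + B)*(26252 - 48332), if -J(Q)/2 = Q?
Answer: -15058560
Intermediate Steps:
J(Q) = -2*Q
P(Z) = 4*Z**2 (P(Z) = (2*Z)**2 = 4*Z**2)
j(D) = 63 + D
B = 696 (B = ((4*(-2*1)**2)*87)/2 = ((4*(-2)**2)*87)/2 = ((4*4)*87)/2 = (16*87)/2 = (1/2)*1392 = 696)
(j(-77) + B)*(26252 - 48332) = ((63 - 77) + 696)*(26252 - 48332) = (-14 + 696)*(-22080) = 682*(-22080) = -15058560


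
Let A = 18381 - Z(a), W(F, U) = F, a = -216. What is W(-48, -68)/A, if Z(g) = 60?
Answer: -16/6107 ≈ -0.0026199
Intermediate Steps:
A = 18321 (A = 18381 - 1*60 = 18381 - 60 = 18321)
W(-48, -68)/A = -48/18321 = -48*1/18321 = -16/6107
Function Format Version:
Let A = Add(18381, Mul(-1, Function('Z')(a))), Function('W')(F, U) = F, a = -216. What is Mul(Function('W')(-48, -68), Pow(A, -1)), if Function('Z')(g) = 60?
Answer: Rational(-16, 6107) ≈ -0.0026199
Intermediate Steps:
A = 18321 (A = Add(18381, Mul(-1, 60)) = Add(18381, -60) = 18321)
Mul(Function('W')(-48, -68), Pow(A, -1)) = Mul(-48, Pow(18321, -1)) = Mul(-48, Rational(1, 18321)) = Rational(-16, 6107)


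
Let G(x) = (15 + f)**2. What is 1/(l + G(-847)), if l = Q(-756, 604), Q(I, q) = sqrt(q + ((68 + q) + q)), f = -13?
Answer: -1/466 + sqrt(470)/932 ≈ 0.021115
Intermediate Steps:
G(x) = 4 (G(x) = (15 - 13)**2 = 2**2 = 4)
Q(I, q) = sqrt(68 + 3*q) (Q(I, q) = sqrt(q + (68 + 2*q)) = sqrt(68 + 3*q))
l = 2*sqrt(470) (l = sqrt(68 + 3*604) = sqrt(68 + 1812) = sqrt(1880) = 2*sqrt(470) ≈ 43.359)
1/(l + G(-847)) = 1/(2*sqrt(470) + 4) = 1/(4 + 2*sqrt(470))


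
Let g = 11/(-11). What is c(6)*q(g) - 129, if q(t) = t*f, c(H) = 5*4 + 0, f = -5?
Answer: -29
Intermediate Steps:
c(H) = 20 (c(H) = 20 + 0 = 20)
g = -1 (g = 11*(-1/11) = -1)
q(t) = -5*t (q(t) = t*(-5) = -5*t)
c(6)*q(g) - 129 = 20*(-5*(-1)) - 129 = 20*5 - 129 = 100 - 129 = -29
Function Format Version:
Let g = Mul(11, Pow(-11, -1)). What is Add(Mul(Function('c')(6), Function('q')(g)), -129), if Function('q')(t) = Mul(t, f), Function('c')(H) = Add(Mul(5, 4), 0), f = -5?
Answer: -29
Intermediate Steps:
Function('c')(H) = 20 (Function('c')(H) = Add(20, 0) = 20)
g = -1 (g = Mul(11, Rational(-1, 11)) = -1)
Function('q')(t) = Mul(-5, t) (Function('q')(t) = Mul(t, -5) = Mul(-5, t))
Add(Mul(Function('c')(6), Function('q')(g)), -129) = Add(Mul(20, Mul(-5, -1)), -129) = Add(Mul(20, 5), -129) = Add(100, -129) = -29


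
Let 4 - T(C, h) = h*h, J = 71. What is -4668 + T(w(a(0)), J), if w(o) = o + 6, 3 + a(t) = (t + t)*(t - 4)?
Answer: -9705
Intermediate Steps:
a(t) = -3 + 2*t*(-4 + t) (a(t) = -3 + (t + t)*(t - 4) = -3 + (2*t)*(-4 + t) = -3 + 2*t*(-4 + t))
w(o) = 6 + o
T(C, h) = 4 - h**2 (T(C, h) = 4 - h*h = 4 - h**2)
-4668 + T(w(a(0)), J) = -4668 + (4 - 1*71**2) = -4668 + (4 - 1*5041) = -4668 + (4 - 5041) = -4668 - 5037 = -9705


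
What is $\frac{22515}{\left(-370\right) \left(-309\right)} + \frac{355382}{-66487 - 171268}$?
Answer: $- \frac{2351851349}{1812168610} \approx -1.2978$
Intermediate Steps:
$\frac{22515}{\left(-370\right) \left(-309\right)} + \frac{355382}{-66487 - 171268} = \frac{22515}{114330} + \frac{355382}{-66487 - 171268} = 22515 \cdot \frac{1}{114330} + \frac{355382}{-237755} = \frac{1501}{7622} + 355382 \left(- \frac{1}{237755}\right) = \frac{1501}{7622} - \frac{355382}{237755} = - \frac{2351851349}{1812168610}$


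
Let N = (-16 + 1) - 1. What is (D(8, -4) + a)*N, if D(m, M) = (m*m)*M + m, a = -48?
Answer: 4736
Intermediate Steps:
N = -16 (N = -15 - 1 = -16)
D(m, M) = m + M*m² (D(m, M) = m²*M + m = M*m² + m = m + M*m²)
(D(8, -4) + a)*N = (8*(1 - 4*8) - 48)*(-16) = (8*(1 - 32) - 48)*(-16) = (8*(-31) - 48)*(-16) = (-248 - 48)*(-16) = -296*(-16) = 4736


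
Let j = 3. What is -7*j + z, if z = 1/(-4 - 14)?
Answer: -379/18 ≈ -21.056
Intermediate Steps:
z = -1/18 (z = 1/(-18) = -1/18 ≈ -0.055556)
-7*j + z = -7*3 - 1/18 = -21 - 1/18 = -379/18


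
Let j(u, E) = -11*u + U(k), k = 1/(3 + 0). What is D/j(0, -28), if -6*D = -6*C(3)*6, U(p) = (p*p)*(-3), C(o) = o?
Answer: -54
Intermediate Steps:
k = 1/3 ≈ 0.33333
U(p) = -3*p**2 (U(p) = p**2*(-3) = -3*p**2)
j(u, E) = -1/3 - 11*u (j(u, E) = -11*u - 3*(1/3)**2 = -11*u - 3*1/9 = -11*u - 1/3 = -1/3 - 11*u)
D = 18 (D = -(-6*3)*6/6 = -(-3)*6 = -1/6*(-108) = 18)
D/j(0, -28) = 18/(-1/3 - 11*0) = 18/(-1/3 + 0) = 18/(-1/3) = 18*(-3) = -54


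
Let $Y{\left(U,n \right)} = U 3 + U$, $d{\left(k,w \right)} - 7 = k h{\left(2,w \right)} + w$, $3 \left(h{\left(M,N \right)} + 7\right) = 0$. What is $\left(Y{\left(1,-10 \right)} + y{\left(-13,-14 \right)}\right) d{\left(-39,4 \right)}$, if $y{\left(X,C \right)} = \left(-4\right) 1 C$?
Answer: $17040$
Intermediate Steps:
$y{\left(X,C \right)} = - 4 C$
$h{\left(M,N \right)} = -7$ ($h{\left(M,N \right)} = -7 + \frac{1}{3} \cdot 0 = -7 + 0 = -7$)
$d{\left(k,w \right)} = 7 + w - 7 k$ ($d{\left(k,w \right)} = 7 + \left(k \left(-7\right) + w\right) = 7 - \left(- w + 7 k\right) = 7 + w - 7 k$)
$Y{\left(U,n \right)} = 4 U$ ($Y{\left(U,n \right)} = 3 U + U = 4 U$)
$\left(Y{\left(1,-10 \right)} + y{\left(-13,-14 \right)}\right) d{\left(-39,4 \right)} = \left(4 \cdot 1 - -56\right) \left(7 + 4 - -273\right) = \left(4 + 56\right) \left(7 + 4 + 273\right) = 60 \cdot 284 = 17040$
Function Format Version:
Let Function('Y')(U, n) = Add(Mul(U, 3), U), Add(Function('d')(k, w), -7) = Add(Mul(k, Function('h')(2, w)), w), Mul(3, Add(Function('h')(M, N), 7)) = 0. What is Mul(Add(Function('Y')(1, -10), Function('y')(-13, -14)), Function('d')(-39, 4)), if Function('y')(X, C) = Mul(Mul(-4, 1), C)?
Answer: 17040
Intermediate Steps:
Function('y')(X, C) = Mul(-4, C)
Function('h')(M, N) = -7 (Function('h')(M, N) = Add(-7, Mul(Rational(1, 3), 0)) = Add(-7, 0) = -7)
Function('d')(k, w) = Add(7, w, Mul(-7, k)) (Function('d')(k, w) = Add(7, Add(Mul(k, -7), w)) = Add(7, Add(Mul(-7, k), w)) = Add(7, Add(w, Mul(-7, k))) = Add(7, w, Mul(-7, k)))
Function('Y')(U, n) = Mul(4, U) (Function('Y')(U, n) = Add(Mul(3, U), U) = Mul(4, U))
Mul(Add(Function('Y')(1, -10), Function('y')(-13, -14)), Function('d')(-39, 4)) = Mul(Add(Mul(4, 1), Mul(-4, -14)), Add(7, 4, Mul(-7, -39))) = Mul(Add(4, 56), Add(7, 4, 273)) = Mul(60, 284) = 17040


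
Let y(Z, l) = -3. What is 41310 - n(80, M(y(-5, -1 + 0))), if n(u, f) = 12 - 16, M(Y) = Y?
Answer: 41314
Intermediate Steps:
n(u, f) = -4
41310 - n(80, M(y(-5, -1 + 0))) = 41310 - 1*(-4) = 41310 + 4 = 41314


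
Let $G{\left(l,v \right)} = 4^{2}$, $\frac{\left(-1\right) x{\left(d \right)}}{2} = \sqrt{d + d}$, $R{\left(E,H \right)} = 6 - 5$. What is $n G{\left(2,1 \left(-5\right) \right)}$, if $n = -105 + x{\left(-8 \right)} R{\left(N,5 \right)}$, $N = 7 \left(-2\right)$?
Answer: $-1680 - 128 i \approx -1680.0 - 128.0 i$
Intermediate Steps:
$N = -14$
$R{\left(E,H \right)} = 1$
$x{\left(d \right)} = - 2 \sqrt{2} \sqrt{d}$ ($x{\left(d \right)} = - 2 \sqrt{d + d} = - 2 \sqrt{2 d} = - 2 \sqrt{2} \sqrt{d}$)
$G{\left(l,v \right)} = 16$
$n = -105 - 8 i$ ($n = -105 + - 2 \sqrt{2} \sqrt{-8} \cdot 1 = -105 + - 2 \sqrt{2} \cdot 2 i \sqrt{2} \cdot 1 = -105 + - 8 i 1 = -105 - 8 i \approx -105.0 - 8.0 i$)
$n G{\left(2,1 \left(-5\right) \right)} = \left(-105 - 8 i\right) 16 = -1680 - 128 i$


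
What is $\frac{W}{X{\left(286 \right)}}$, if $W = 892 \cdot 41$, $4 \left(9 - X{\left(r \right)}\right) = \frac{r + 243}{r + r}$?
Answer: $\frac{83676736}{20063} \approx 4170.7$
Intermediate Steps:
$X{\left(r \right)} = 9 - \frac{243 + r}{8 r}$ ($X{\left(r \right)} = 9 - \frac{\left(r + 243\right) \frac{1}{r + r}}{4} = 9 - \frac{\left(243 + r\right) \frac{1}{2 r}}{4} = 9 - \frac{\frac{1}{2} \frac{1}{r} \left(243 + r\right)}{4} = 9 - \frac{243 + r}{8 r}$)
$W = 36572$
$\frac{W}{X{\left(286 \right)}} = \frac{36572}{\frac{1}{8} \cdot \frac{1}{286} \left(-243 + 71 \cdot 286\right)} = \frac{36572}{\frac{1}{8} \cdot \frac{1}{286} \left(-243 + 20306\right)} = \frac{36572}{\frac{1}{8} \cdot \frac{1}{286} \cdot 20063} = \frac{36572}{\frac{20063}{2288}} = 36572 \cdot \frac{2288}{20063} = \frac{83676736}{20063}$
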